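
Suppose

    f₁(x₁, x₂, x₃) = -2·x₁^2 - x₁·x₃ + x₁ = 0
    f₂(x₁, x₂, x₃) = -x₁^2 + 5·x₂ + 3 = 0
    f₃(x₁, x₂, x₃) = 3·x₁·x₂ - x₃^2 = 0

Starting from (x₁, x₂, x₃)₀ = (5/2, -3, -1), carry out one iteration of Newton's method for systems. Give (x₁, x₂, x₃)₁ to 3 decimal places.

(2.231, 0.381, -3.139)

At (5/2, -3, -1): F = (-7.500, -18.250, -23.500).
Jacobian J = [[-4·x₁ - x₃ + 1, 0, -x₁], [-2·x₁, 5, 0], [3·x₂, 3·x₁, -2·x₃]].
At the point, J = [[-8.000, 0.000, -2.500], [-5.000, 5.000, 0.000], [-9.000, 7.500, 2.000]] (det J = -98.750).
Solving J·Δ = −F gives Δ = (-0.269, 3.381, -2.139).
Then the next iterate is (x₁, x₂, x₃)₁ = (2.231, 0.381, -3.139).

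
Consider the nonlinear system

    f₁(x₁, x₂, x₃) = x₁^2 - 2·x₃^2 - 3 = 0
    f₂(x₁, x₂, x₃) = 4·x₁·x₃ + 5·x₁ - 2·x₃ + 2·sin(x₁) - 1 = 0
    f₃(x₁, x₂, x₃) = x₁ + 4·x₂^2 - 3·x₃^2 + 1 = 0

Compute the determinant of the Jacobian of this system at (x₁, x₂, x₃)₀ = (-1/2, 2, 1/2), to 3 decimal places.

J = [[2·x₁, 0, -4·x₃], [4·x₃ + 2·cos(x₁) + 5, 0, 4·x₁ - 2], [1, 8·x₂, -6·x₃]].
At the point, J = [[-1.000, 0.000, -2.000], [8.75517, 0.000, -4.000], [1.000, 16.000, -3.000]].
det J = -344.165.

-344.165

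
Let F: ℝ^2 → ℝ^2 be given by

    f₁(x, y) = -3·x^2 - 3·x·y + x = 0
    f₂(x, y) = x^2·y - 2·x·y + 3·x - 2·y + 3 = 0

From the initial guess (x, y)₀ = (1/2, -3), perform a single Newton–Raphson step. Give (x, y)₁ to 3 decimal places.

At (1/2, -3): F = (4.250, 12.750).
Jacobian J = [[-6·x - 3·y + 1, -3·x], [2·x·y - 2·y + 3, x^2 - 2·x - 2]].
At the point, J = [[7.000, -1.500], [6.000, -2.750]] (det J = -10.250).
Solving J·Δ = −F gives Δ = (0.726, 6.220).
Then the next iterate is (x, y)₁ = (1.226, 3.220).

(1.226, 3.220)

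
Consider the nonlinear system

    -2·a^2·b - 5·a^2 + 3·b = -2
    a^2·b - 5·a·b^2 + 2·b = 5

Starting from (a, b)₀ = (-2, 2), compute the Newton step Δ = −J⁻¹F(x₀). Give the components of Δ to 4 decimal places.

(0.6946, -0.5989)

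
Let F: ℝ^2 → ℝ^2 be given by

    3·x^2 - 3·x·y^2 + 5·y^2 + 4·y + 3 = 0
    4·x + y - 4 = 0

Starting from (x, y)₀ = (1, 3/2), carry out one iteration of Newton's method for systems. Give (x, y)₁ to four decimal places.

At (1, 3/2): F = (16.5000, 1.5000).
Jacobian J = [[6·x - 3·y^2, -6·x·y + 10·y + 4], [4, 1]].
At the point, J = [[-0.7500, 10.0000], [4.0000, 1.0000]] (det J = -40.7500).
Solving J·Δ = −F gives Δ = (0.0368, -1.6472).
Then the next iterate is (x, y)₁ = (1.0368, -0.1472).

(1.0368, -0.1472)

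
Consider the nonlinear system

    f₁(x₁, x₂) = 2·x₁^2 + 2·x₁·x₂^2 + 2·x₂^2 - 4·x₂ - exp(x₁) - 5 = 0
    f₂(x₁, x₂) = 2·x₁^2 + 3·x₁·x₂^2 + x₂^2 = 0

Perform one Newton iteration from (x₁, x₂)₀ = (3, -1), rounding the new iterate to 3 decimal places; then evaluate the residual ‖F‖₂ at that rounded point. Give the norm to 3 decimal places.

At (3, -1): F = (4.91446, 28.000).
Jacobian J = [[4·x₁ + 2·x₂^2 - exp(x₁), 4·x₁·x₂ + 4·x₂ - 4], [4·x₁ + 3·x₂^2, 6·x₁·x₂ + 2·x₂]].
At the point, J = [[-6.08554, -20.000], [15.000, -20.000]] (det J = 421.71074).
Solving J·Δ = −F gives Δ = (-1.095, 0.579).
Then the next iterate is (x₁, x₂)₁ = (1.905, -0.421).
Re-evaluating at (1.905, -0.421): F = (-1.74759, 8.44822), so ‖F‖₂ = 8.627.

8.627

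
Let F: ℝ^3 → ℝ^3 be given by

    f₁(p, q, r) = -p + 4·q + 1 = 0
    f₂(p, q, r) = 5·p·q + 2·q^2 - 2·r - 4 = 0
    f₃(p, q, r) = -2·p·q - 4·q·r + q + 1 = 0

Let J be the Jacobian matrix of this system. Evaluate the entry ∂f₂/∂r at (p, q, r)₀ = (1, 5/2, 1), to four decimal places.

∂f₂/∂r = -2.
At (1, 5/2, 1) this is -2.0000.

-2.0000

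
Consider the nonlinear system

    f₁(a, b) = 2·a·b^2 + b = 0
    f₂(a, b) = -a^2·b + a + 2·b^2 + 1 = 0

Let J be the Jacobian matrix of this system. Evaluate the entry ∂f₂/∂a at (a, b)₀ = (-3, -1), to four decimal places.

-5.0000

∂f₂/∂a = -2·a·b + 1.
At (-3, -1) this is -5.0000.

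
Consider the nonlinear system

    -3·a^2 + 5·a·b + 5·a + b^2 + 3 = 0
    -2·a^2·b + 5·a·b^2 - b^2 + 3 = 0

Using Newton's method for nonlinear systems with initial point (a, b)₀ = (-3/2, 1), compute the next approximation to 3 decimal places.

At (-3/2, 1): F = (-17.750, -10.000).
Jacobian J = [[-6·a + 5·b + 5, 5·a + 2·b], [-4·a·b + 5·b^2, -2·a^2 + 10·a·b - 2·b]].
At the point, J = [[19.000, -5.500], [11.000, -21.500]] (det J = -348.000).
Solving J·Δ = −F gives Δ = (0.939, 0.015).
Then the next iterate is (a, b)₁ = (-0.561, 1.015).

(-0.561, 1.015)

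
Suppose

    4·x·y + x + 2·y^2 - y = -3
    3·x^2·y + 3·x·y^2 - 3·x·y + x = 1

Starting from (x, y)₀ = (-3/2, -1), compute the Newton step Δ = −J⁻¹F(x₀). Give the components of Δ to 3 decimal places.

(-0.103, 0.983)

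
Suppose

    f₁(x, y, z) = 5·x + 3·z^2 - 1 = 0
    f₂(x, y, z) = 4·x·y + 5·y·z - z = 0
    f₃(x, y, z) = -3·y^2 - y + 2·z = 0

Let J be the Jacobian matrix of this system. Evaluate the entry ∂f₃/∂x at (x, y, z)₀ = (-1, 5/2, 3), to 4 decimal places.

∂f₃/∂x = 0.
At (-1, 5/2, 3) this is 0.0000.

0.0000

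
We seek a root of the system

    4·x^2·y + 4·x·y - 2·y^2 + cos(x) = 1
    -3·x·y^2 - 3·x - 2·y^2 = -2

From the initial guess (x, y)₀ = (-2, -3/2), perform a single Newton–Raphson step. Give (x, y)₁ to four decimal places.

At (-2, -3/2): F = (-17.916147, 17.0000).
Jacobian J = [[8·x·y + 4·y - sin(x), 4·x^2 + 4·x - 4·y], [-3·y^2 - 3, -6·x·y - 4·y]].
At the point, J = [[18.909297, 14.0000], [-9.7500, -12.0000]] (det J = -90.411569).
Solving J·Δ = −F gives Δ = (-0.2545, 1.6234).
Then the next iterate is (x, y)₁ = (-2.2545, 0.1234).

(-2.2545, 0.1234)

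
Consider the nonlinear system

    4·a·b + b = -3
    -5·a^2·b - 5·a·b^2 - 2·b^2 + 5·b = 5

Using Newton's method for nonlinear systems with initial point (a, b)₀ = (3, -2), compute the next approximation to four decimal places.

At (3, -2): F = (-23.0000, 7.0000).
Jacobian J = [[4·b, 4·a + 1], [-10·a·b - 5·b^2, -5·a^2 - 10·a·b - 4·b + 5]].
At the point, J = [[-8.0000, 13.0000], [40.0000, 28.0000]] (det J = -744.0000).
Solving J·Δ = −F gives Δ = (-0.9879, 1.1613).
Then the next iterate is (a, b)₁ = (2.0121, -0.8387).

(2.0121, -0.8387)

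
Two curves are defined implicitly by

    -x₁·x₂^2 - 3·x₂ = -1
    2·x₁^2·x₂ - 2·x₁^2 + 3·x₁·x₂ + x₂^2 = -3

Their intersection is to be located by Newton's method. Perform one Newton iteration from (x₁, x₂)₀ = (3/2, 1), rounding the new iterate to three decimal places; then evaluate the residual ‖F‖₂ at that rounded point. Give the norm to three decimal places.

At (3/2, 1): F = (-3.500, 8.500).
Jacobian J = [[-x₂^2, -2·x₁·x₂ - 3], [4·x₁·x₂ - 4·x₁ + 3·x₂, 2·x₁^2 + 3·x₁ + 2·x₂]].
At the point, J = [[-1.000, -6.000], [3.000, 11.000]] (det J = 7.000).
Solving J·Δ = −F gives Δ = (-1.786, -0.286).
Then the next iterate is (x₁, x₂)₁ = (-0.286, 0.714).
Re-evaluating at (-0.286, 0.714): F = (-0.99620, 2.85040), so ‖F‖₂ = 3.019.

3.019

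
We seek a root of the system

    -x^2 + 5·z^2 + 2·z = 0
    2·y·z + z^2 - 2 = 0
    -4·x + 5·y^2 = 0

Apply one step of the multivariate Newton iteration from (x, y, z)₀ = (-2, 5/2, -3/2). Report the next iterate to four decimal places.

At (-2, 5/2, -3/2): F = (4.2500, -7.2500, 39.2500).
Jacobian J = [[-2·x, 0, 10·z + 2], [0, 2·z, 2·y + 2·z], [-4, 10·y, 0]].
At the point, J = [[4.0000, 0.0000, -13.0000], [0.0000, -3.0000, 2.0000], [-4.0000, 25.0000, 0.0000]] (det J = -44.0000).
Solving J·Δ = −F gives Δ = (13.9318, 0.6591, 4.6136).
Then the next iterate is (x, y, z)₁ = (11.9318, 3.1591, 3.1136).

(11.9318, 3.1591, 3.1136)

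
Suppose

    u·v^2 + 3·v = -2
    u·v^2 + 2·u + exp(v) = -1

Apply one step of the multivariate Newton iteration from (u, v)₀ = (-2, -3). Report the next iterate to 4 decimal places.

At (-2, -3): F = (-25.0000, -20.950213).
Jacobian J = [[v^2, 2·u·v + 3], [v^2 + 2, 2·u·v + exp(v)]].
At the point, J = [[9.0000, 15.0000], [11.0000, 12.049787]] (det J = -56.551916).
Solving J·Δ = −F gives Δ = (0.2300, 1.5286).
Then the next iterate is (u, v)₁ = (-1.7700, -1.4714).

(-1.7700, -1.4714)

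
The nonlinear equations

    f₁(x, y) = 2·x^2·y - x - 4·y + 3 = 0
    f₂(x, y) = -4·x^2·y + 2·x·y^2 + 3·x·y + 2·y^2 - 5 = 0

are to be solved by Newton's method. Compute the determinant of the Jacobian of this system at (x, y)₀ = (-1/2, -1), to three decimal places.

-22.000

J = [[4·x·y - 1, 2·x^2 - 4], [-8·x·y + 2·y^2 + 3·y, -4·x^2 + 4·x·y + 3·x + 4·y]].
At the point, J = [[1.000, -3.500], [-5.000, -4.500]].
det J = -22.000.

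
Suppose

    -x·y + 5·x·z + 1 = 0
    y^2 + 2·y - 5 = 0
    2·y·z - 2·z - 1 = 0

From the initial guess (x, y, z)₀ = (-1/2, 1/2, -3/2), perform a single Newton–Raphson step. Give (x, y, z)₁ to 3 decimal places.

At (-1/2, 1/2, -3/2): F = (5.000, -3.750, 0.500).
Jacobian J = [[-y + 5·z, -x, 5·x], [0, 2·y + 2, 0], [0, 2·z, 2·y - 2]].
At the point, J = [[-8.000, 0.500, -2.500], [0.000, 3.000, 0.000], [0.000, -3.000, -1.000]] (det J = 24.000).
Solving J·Δ = −F gives Δ = (1.719, 1.250, -3.250).
Then the next iterate is (x, y, z)₁ = (1.219, 1.750, -4.750).

(1.219, 1.750, -4.750)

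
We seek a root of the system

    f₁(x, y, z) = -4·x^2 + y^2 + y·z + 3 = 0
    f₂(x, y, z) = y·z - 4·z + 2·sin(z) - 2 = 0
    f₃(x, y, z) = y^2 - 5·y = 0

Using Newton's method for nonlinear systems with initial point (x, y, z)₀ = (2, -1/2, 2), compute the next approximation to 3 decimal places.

(1.218, -0.042, 0.450)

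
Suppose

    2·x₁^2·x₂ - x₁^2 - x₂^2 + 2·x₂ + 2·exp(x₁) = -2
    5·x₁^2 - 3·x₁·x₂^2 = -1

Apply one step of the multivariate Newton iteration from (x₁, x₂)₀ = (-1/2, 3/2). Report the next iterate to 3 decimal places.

(1.932, 6.599)

At (-1/2, 3/2): F = (4.46306, 5.625).
Jacobian J = [[4·x₁·x₂ - 2·x₁ + 2·exp(x₁), 2·x₁^2 - 2·x₂ + 2], [10·x₁ - 3·x₂^2, -6·x₁·x₂]].
At the point, J = [[-0.78694, -0.500], [-11.750, 4.500]] (det J = -9.41622).
Solving J·Δ = −F gives Δ = (2.432, 5.099).
Then the next iterate is (x₁, x₂)₁ = (1.932, 6.599).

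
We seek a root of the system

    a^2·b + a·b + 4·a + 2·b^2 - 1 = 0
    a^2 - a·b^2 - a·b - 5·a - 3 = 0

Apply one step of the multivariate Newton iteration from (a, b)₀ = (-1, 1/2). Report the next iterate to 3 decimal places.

(-0.267, 1.467)

At (-1, 1/2): F = (-4.500, 3.750).
Jacobian J = [[2·a·b + b + 4, a^2 + a + 4·b], [2·a - b^2 - b - 5, -2·a·b - a]].
At the point, J = [[3.500, 2.000], [-7.750, 2.000]] (det J = 22.500).
Solving J·Δ = −F gives Δ = (0.733, 0.967).
Then the next iterate is (a, b)₁ = (-0.267, 1.467).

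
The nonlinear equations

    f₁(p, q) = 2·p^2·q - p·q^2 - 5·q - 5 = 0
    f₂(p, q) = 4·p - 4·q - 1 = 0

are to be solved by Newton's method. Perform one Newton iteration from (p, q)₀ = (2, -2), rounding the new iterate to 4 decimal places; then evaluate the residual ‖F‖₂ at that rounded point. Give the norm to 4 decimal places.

63.0560

At (2, -2): F = (-19.0000, 15.0000).
Jacobian J = [[4·p·q - q^2, 2·p^2 - 2·p·q - 5], [4, -4]].
At the point, J = [[-20.0000, 11.0000], [4.0000, -4.0000]] (det J = 36.0000).
Solving J·Δ = −F gives Δ = (2.4722, 6.2222).
Then the next iterate is (p, q)₁ = (4.4722, 4.2222).
Re-evaluating at (4.4722, 4.2222): F = (63.056049, 0.0000), so ‖F‖₂ = 63.0560.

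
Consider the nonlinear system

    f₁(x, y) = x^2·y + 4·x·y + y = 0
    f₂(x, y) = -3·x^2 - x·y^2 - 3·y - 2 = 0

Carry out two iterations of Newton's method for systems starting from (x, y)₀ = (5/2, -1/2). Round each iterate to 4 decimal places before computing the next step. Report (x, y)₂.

(0.4196, -0.2340)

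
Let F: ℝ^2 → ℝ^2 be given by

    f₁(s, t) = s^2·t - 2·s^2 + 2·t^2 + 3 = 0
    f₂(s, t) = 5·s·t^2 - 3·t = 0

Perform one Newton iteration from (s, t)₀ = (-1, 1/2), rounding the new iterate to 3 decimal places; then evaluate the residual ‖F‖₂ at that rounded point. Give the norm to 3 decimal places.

At (-1, 1/2): F = (2.000, -2.750).
Jacobian J = [[2·s·t - 4·s, s^2 + 4·t], [5·t^2, 10·s·t - 3]].
At the point, J = [[3.000, 3.000], [1.250, -8.000]] (det J = -27.750).
Solving J·Δ = −F gives Δ = (-0.279, -0.387).
Then the next iterate is (s, t)₁ = (-1.279, 0.113).
Re-evaluating at (-1.279, 0.113): F = (-0.06129, -0.42066), so ‖F‖₂ = 0.425.

0.425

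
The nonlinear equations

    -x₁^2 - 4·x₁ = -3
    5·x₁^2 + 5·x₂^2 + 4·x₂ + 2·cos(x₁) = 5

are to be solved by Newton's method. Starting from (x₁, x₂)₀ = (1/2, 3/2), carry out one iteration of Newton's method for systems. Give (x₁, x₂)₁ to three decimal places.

At (1/2, 3/2): F = (0.750, 15.25517).
Jacobian J = [[-2·x₁ - 4, 0], [10·x₁ - 2·sin(x₁), 10·x₂ + 4]].
At the point, J = [[-5.000, 0.000], [4.04115, 19.000]] (det J = -95.000).
Solving J·Δ = −F gives Δ = (0.150, -0.835).
Then the next iterate is (x₁, x₂)₁ = (0.650, 0.665).

(0.650, 0.665)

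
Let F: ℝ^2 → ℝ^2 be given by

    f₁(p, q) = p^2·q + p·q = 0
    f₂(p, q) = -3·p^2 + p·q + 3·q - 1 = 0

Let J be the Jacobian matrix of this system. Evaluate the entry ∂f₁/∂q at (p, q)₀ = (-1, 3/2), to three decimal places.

0.000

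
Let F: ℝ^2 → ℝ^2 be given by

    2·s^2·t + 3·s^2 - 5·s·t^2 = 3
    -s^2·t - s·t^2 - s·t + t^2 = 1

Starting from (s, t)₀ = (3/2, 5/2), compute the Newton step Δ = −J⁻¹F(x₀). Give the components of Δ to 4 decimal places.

At (3/2, 5/2): F = (-31.8750, -13.5000).
Jacobian J = [[4·s·t + 6·s - 5·t^2, 2·s^2 - 10·s·t], [-2·s·t - t^2 - t, -s^2 - 2·s·t - s + 2·t]].
At the point, J = [[-7.2500, -33.0000], [-16.2500, -6.2500]] (det J = -490.9375).
Solving J·Δ = −F gives Δ = (-0.5017, -0.8557).

(-0.5017, -0.8557)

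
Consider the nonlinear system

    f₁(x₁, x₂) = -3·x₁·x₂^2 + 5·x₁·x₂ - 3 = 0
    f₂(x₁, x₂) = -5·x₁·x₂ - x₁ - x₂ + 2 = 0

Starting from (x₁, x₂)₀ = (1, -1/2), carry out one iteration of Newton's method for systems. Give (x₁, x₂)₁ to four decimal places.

At (1, -1/2): F = (-6.2500, 4.0000).
Jacobian J = [[-3·x₂^2 + 5·x₂, -6·x₁·x₂ + 5·x₁], [-5·x₂ - 1, -5·x₁ - 1]].
At the point, J = [[-3.2500, 8.0000], [1.5000, -6.0000]] (det J = 7.5000).
Solving J·Δ = −F gives Δ = (-0.7333, 0.4833).
Then the next iterate is (x₁, x₂)₁ = (0.2667, -0.0167).

(0.2667, -0.0167)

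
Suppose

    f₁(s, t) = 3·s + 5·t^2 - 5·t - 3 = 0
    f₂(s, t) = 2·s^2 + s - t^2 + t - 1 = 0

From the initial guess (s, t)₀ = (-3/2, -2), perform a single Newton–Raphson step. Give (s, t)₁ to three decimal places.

(-1.386, -1.086)

At (-3/2, -2): F = (22.500, -4.000).
Jacobian J = [[3, 10·t - 5], [4·s + 1, -2·t + 1]].
At the point, J = [[3.000, -25.000], [-5.000, 5.000]] (det J = -110.000).
Solving J·Δ = −F gives Δ = (0.114, 0.914).
Then the next iterate is (s, t)₁ = (-1.386, -1.086).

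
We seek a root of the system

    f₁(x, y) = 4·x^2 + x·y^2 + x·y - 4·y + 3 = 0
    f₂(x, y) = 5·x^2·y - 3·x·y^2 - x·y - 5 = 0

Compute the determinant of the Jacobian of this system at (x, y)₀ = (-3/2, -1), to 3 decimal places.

J = [[8·x + y^2 + y, 2·x·y + x - 4], [10·x·y - 3·y^2 - y, 5·x^2 - 6·x·y - x]].
At the point, J = [[-12.000, -2.500], [13.000, 3.750]].
det J = -12.500.

-12.500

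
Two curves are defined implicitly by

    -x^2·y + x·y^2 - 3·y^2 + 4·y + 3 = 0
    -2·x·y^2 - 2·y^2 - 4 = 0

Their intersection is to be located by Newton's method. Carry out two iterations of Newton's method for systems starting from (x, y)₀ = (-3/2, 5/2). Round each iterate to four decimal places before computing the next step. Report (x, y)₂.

At (-3/2, 5/2): F = (-20.7500, 2.2500).
Jacobian J = [[-2·x·y + y^2, -x^2 + 2·x·y - 6·y + 4], [-2·y^2, -4·x·y - 4·y]].
At the point, J = [[13.7500, -20.7500], [-12.5000, 5.0000]] (det J = -190.6250).
Solving J·Δ = −F gives Δ = (-0.2993, -1.1984).
Then the next iterate is (x, y)₁ = (-1.7993, 1.3016).
Round to (-1.7993, 1.3016) and repeat: F = (-4.138299, -1.291712), J = [[6.378100, -11.731018], [-3.388325, 4.161476]].
Δ = (-2.4515, -1.6856), so (x, y)₂ = (-4.2508, -0.3840).

(-4.2508, -0.3840)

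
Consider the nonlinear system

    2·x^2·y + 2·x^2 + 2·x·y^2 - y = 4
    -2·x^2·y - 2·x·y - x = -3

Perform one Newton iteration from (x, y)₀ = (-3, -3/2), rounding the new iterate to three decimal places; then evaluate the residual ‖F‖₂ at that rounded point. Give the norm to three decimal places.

11.588

At (-3, -3/2): F = (-25.000, 24.000).
Jacobian J = [[4·x·y + 4·x + 2·y^2, 2·x^2 + 4·x·y - 1], [-4·x·y - 2·y - 1, -2·x^2 - 2·x]].
At the point, J = [[10.500, 35.000], [-16.000, -12.000]] (det J = 434.000).
Solving J·Δ = −F gives Δ = (1.244, 0.341).
Then the next iterate is (x, y)₁ = (-1.756, -1.159).
Re-evaluating at (-1.756, -1.159): F = (-8.53917, 7.83323), so ‖F‖₂ = 11.588.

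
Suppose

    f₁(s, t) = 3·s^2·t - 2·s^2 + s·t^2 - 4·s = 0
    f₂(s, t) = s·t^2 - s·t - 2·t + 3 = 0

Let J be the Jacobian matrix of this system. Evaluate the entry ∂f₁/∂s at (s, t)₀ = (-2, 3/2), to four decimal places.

-11.7500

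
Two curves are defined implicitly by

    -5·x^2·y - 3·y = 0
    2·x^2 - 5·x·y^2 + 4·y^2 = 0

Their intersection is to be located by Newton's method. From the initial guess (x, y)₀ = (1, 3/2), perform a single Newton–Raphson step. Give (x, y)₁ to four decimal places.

At (1, 3/2): F = (-12.0000, -0.2500).
Jacobian J = [[-10·x·y, -5·x^2 - 3], [4·x - 5·y^2, -10·x·y + 8·y]].
At the point, J = [[-15.0000, -8.0000], [-7.2500, -3.0000]] (det J = -13.0000).
Solving J·Δ = −F gives Δ = (2.6154, -6.4038).
Then the next iterate is (x, y)₁ = (3.6154, -4.9038).

(3.6154, -4.9038)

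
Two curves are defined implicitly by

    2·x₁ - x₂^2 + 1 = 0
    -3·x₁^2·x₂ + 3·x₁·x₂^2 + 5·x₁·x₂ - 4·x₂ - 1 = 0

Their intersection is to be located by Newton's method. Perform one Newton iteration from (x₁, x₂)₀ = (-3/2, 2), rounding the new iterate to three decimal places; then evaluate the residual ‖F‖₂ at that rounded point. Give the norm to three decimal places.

11.636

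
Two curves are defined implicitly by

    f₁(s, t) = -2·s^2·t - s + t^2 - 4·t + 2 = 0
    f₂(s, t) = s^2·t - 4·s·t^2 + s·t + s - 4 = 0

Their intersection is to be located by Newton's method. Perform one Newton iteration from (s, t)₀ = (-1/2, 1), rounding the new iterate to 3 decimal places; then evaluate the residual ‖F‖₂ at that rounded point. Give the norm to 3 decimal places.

21.046

At (-1/2, 1): F = (-1.000, -2.750).
Jacobian J = [[-4·s·t - 1, -2·s^2 + 2·t - 4], [2·s·t - 4·t^2 + t + 1, s^2 - 8·s·t + s]].
At the point, J = [[1.000, -2.500], [-3.000, 3.750]] (det J = -3.750).
Solving J·Δ = −F gives Δ = (-2.833, -1.533).
Then the next iterate is (s, t)₁ = (-3.333, -0.533).
Re-evaluating at (-3.333, -0.533): F = (19.59116, -7.69007), so ‖F‖₂ = 21.046.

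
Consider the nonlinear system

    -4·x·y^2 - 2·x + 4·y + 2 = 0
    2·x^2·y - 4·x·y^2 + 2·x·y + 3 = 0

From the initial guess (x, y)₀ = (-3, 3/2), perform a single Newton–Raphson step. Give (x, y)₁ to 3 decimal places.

(-3.111, 0.444)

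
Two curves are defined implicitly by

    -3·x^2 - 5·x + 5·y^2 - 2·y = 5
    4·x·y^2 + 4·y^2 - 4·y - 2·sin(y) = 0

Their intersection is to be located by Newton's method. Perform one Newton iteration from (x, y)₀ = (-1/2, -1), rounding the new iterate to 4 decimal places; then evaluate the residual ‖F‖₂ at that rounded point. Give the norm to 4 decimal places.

3.0270

At (-1/2, -1): F = (3.7500, 7.682942).
Jacobian J = [[-6·x - 5, 10·y - 2], [4·y^2, 8·x·y + 8·y - 2·cos(y) - 4]].
At the point, J = [[-2.0000, -12.0000], [4.0000, -9.080605]] (det J = 66.161209).
Solving J·Δ = −F gives Δ = (-0.8788, 0.4590).
Then the next iterate is (x, y)₁ = (-1.3788, -0.5410).
Re-evaluating at (-1.3788, -0.5410): F = (-1.263863, 2.750517), so ‖F‖₂ = 3.0270.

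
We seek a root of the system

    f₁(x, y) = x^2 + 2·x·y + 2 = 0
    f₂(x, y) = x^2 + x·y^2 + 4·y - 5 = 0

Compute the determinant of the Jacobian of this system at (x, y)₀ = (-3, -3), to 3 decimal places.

J = [[2·x + 2·y, 2·x], [2·x + y^2, 2·x·y + 4]].
At the point, J = [[-12.000, -6.000], [3.000, 22.000]].
det J = -246.000.

-246.000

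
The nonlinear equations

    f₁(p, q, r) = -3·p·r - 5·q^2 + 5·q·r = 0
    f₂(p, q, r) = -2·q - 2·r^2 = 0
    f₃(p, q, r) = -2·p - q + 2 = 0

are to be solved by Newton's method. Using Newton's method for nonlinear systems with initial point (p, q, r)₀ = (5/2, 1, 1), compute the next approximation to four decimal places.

(0.2778, 1.4444, -0.2222)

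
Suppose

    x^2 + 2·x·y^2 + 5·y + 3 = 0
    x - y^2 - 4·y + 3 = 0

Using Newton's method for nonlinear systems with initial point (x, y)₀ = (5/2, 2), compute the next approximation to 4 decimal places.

(1.3256, 1.0407)

At (5/2, 2): F = (39.2500, -6.5000).
Jacobian J = [[2·x + 2·y^2, 4·x·y + 5], [1, -2·y - 4]].
At the point, J = [[13.0000, 25.0000], [1.0000, -8.0000]] (det J = -129.0000).
Solving J·Δ = −F gives Δ = (-1.1744, -0.9593).
Then the next iterate is (x, y)₁ = (1.3256, 1.0407).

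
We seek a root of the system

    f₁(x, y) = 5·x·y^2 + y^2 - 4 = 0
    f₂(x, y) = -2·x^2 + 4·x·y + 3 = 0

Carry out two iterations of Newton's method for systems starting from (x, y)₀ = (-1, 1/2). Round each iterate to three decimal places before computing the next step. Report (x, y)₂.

(-1.515, -0.367)

At (-1, 1/2): F = (-5.000, -1.000).
Jacobian J = [[5·y^2, 10·x·y + 2·y], [-4·x + 4·y, 4·x]].
At the point, J = [[1.250, -4.000], [6.000, -4.000]] (det J = 19.000).
Solving J·Δ = −F gives Δ = (-0.842, -1.513).
Then the next iterate is (x, y)₁ = (-1.842, -1.013).
Round to (-1.842, -1.013) and repeat: F = (-12.42485, 3.67786), J = [[5.13084, 16.63346], [3.316, -7.368]].
Δ = (0.327, 0.646), so (x, y)₂ = (-1.515, -0.367).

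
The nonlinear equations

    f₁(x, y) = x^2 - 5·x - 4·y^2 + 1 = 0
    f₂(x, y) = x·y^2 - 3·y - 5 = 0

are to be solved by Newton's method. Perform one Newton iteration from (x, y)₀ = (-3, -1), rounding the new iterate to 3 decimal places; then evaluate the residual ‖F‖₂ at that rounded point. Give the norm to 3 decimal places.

5.740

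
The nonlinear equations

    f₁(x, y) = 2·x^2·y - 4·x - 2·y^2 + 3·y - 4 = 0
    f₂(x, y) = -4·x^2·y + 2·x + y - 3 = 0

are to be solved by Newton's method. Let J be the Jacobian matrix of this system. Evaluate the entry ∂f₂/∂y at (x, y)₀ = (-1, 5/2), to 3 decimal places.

-3.000

∂f₂/∂y = -4·x^2 + 1.
At (-1, 5/2) this is -3.000.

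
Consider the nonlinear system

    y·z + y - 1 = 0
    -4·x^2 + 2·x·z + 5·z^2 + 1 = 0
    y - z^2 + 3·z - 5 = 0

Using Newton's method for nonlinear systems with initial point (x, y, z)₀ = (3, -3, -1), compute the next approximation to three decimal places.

At (3, -3, -1): F = (-1.000, -36.000, -12.000).
Jacobian J = [[0, z + 1, y], [-8·x + 2·z, 0, 2·x + 10·z], [0, 1, -2·z + 3]].
At the point, J = [[0.000, 0.000, -3.000], [-26.000, 0.000, -4.000], [0.000, 1.000, 5.000]] (det J = 78.000).
Solving J·Δ = −F gives Δ = (-1.333, 13.667, -0.333).
Then the next iterate is (x, y, z)₁ = (1.667, 10.667, -1.333).

(1.667, 10.667, -1.333)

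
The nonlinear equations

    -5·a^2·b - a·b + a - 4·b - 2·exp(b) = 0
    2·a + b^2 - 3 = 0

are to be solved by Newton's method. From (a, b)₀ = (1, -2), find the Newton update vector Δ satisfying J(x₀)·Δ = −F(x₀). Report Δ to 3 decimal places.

(-0.729, 0.385)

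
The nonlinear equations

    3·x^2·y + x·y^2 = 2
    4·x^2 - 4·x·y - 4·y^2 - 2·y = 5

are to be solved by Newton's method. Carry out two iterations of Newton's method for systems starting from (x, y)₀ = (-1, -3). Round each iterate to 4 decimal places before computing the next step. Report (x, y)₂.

(-0.5483, -0.4027)

At (-1, -3): F = (-20.0000, -43.0000).
Jacobian J = [[6·x·y + y^2, 3·x^2 + 2·x·y], [8·x - 4·y, -4·x - 8·y - 2]].
At the point, J = [[27.0000, 9.0000], [4.0000, 26.0000]] (det J = 666.0000).
Solving J·Δ = −F gives Δ = (0.1997, 1.6231).
Then the next iterate is (x, y)₁ = (-0.8003, -1.3769).
Round to (-0.8003, -1.3769) and repeat: F = (-6.162883, -11.675426), J = [[8.507452, 4.125306], [-0.8948, 12.2164]].
Δ = (0.2520, 0.9742), so (x, y)₂ = (-0.5483, -0.4027).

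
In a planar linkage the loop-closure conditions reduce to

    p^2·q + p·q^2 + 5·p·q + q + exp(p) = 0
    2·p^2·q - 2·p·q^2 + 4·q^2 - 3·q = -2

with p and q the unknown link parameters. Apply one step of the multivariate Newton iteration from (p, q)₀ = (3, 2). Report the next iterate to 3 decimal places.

At (3, 2): F = (82.08554, 24.000).
Jacobian J = [[2·p·q + q^2 + 5·q + exp(p), p^2 + 2·p·q + 5·p + 1], [4·p·q - 2·q^2, 2·p^2 - 4·p·q + 8·q - 3]].
At the point, J = [[46.08554, 37.000], [16.000, 7.000]] (det J = -269.40124).
Solving J·Δ = −F gives Δ = (-1.163, -0.770).
Then the next iterate is (p, q)₁ = (1.837, 1.230).

(1.837, 1.230)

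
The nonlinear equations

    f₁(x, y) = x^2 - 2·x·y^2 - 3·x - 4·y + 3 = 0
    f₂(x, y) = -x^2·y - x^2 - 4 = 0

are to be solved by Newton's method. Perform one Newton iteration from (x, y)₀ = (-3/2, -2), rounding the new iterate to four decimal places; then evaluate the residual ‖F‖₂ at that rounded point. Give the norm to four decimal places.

512.7497

At (-3/2, -2): F = (29.7500, -1.7500).
Jacobian J = [[2·x - 2·y^2 - 3, -4·x·y - 4], [-2·x·y - 2·x, -x^2]].
At the point, J = [[-14.0000, -16.0000], [-3.0000, -2.2500]] (det J = -16.5000).
Solving J·Δ = −F gives Δ = (-5.7538, 6.8939).
Then the next iterate is (x, y)₁ = (-7.2538, 4.8939).
Re-evaluating at (-7.2538, 4.8939): F = (405.264166, -314.122958), so ‖F‖₂ = 512.7497.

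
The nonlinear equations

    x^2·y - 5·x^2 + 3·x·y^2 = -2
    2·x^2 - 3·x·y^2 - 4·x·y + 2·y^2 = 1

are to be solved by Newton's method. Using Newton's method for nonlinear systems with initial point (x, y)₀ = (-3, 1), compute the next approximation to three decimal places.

(-1.525, 0.648)

At (-3, 1): F = (-43.000, 40.000).
Jacobian J = [[2·x·y - 10·x + 3·y^2, x^2 + 6·x·y], [4·x - 3·y^2 - 4·y, -6·x·y - 4·x + 4·y]].
At the point, J = [[27.000, -9.000], [-19.000, 34.000]] (det J = 747.000).
Solving J·Δ = −F gives Δ = (1.475, -0.352).
Then the next iterate is (x, y)₁ = (-1.525, 0.648).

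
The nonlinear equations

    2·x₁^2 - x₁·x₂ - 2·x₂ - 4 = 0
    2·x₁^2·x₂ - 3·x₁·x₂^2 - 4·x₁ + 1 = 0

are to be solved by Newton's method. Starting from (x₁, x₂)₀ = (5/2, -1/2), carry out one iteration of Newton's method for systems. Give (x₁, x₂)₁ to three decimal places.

At (5/2, -1/2): F = (10.750, -17.125).
Jacobian J = [[4·x₁ - x₂, -x₁ - 2], [4·x₁·x₂ - 3·x₂^2 - 4, 2·x₁^2 - 6·x₁·x₂]].
At the point, J = [[10.500, -4.500], [-9.750, 20.000]] (det J = 166.125).
Solving J·Δ = −F gives Δ = (-0.830, 0.451).
Then the next iterate is (x₁, x₂)₁ = (1.670, -0.049).

(1.670, -0.049)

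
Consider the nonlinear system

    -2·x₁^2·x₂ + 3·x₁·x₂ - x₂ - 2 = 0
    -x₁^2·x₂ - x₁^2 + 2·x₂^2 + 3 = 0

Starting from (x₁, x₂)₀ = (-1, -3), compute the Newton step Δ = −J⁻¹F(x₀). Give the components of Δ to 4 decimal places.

(0.2811, 1.6827)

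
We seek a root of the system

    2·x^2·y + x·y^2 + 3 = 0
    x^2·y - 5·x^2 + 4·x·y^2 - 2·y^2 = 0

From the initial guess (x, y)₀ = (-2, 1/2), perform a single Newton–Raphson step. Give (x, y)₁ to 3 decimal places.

(-1.082, -0.010)

At (-2, 1/2): F = (6.500, -20.500).
Jacobian J = [[4·x·y + y^2, 2·x^2 + 2·x·y], [2·x·y - 10·x + 4·y^2, x^2 + 8·x·y - 4·y]].
At the point, J = [[-3.750, 6.000], [19.000, -6.000]] (det J = -91.500).
Solving J·Δ = −F gives Δ = (0.918, -0.510).
Then the next iterate is (x, y)₁ = (-1.082, -0.010).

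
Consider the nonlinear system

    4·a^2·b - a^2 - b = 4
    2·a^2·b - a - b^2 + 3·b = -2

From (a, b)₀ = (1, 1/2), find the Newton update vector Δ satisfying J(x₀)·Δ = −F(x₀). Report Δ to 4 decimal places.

(4.7500, -2.0000)

At (1, 1/2): F = (-3.5000, 3.2500).
Jacobian J = [[8·a·b - 2·a, 4·a^2 - 1], [4·a·b - 1, 2·a^2 - 2·b + 3]].
At the point, J = [[2.0000, 3.0000], [1.0000, 4.0000]] (det J = 5.0000).
Solving J·Δ = −F gives Δ = (4.7500, -2.0000).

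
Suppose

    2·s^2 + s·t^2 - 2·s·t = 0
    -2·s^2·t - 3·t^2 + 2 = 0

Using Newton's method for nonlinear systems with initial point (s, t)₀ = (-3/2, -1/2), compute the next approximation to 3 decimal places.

(-0.545, -0.076)

At (-3/2, -1/2): F = (2.625, 3.500).
Jacobian J = [[4·s + t^2 - 2·t, 2·s·t - 2·s], [-4·s·t, -2·s^2 - 6·t]].
At the point, J = [[-4.750, 4.500], [-3.000, -1.500]] (det J = 20.625).
Solving J·Δ = −F gives Δ = (0.955, 0.424).
Then the next iterate is (s, t)₁ = (-0.545, -0.076).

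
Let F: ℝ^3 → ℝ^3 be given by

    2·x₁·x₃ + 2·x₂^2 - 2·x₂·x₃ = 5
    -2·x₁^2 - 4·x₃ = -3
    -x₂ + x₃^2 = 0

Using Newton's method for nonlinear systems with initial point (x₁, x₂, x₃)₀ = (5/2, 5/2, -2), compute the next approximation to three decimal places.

At (5/2, 5/2, -2): F = (7.500, -1.500, 1.500).
Jacobian J = [[2·x₃, 4·x₂ - 2·x₃, 2·x₁ - 2·x₂], [-4·x₁, 0, -4], [0, -1, 2·x₃]].
At the point, J = [[-4.000, 14.000, 0.000], [-10.000, 0.000, -4.000], [0.000, -1.000, -4.000]] (det J = -544.000).
Solving J·Δ = −F gives Δ = (-0.364, -0.640, 0.535).
Then the next iterate is (x₁, x₂, x₃)₁ = (2.136, 1.860, -1.465).

(2.136, 1.860, -1.465)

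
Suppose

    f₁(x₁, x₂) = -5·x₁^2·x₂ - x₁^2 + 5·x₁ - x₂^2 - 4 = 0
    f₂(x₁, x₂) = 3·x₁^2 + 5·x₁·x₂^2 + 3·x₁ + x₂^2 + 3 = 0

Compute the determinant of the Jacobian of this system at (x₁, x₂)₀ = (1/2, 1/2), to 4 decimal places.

J = [[-10·x₁·x₂ - 2·x₁ + 5, -5·x₁^2 - 2·x₂], [6·x₁ + 5·x₂^2 + 3, 10·x₁·x₂ + 2·x₂]].
At the point, J = [[1.5000, -2.2500], [7.2500, 3.5000]].
det J = 21.5625.

21.5625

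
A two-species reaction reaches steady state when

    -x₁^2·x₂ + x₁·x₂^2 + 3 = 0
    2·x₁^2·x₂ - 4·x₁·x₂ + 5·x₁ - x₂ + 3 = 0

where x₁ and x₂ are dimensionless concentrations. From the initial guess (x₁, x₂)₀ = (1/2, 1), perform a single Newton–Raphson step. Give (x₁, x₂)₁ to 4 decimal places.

At (1/2, 1): F = (3.2500, 3.0000).
Jacobian J = [[-2·x₁·x₂ + x₂^2, -x₁^2 + 2·x₁·x₂], [4·x₁·x₂ - 4·x₂ + 5, 2·x₁^2 - 4·x₁ - 1]].
At the point, J = [[0.0000, 0.7500], [3.0000, -2.5000]] (det J = -2.2500).
Solving J·Δ = −F gives Δ = (-4.6111, -4.3333).
Then the next iterate is (x₁, x₂)₁ = (-4.1111, -3.3333).

(-4.1111, -3.3333)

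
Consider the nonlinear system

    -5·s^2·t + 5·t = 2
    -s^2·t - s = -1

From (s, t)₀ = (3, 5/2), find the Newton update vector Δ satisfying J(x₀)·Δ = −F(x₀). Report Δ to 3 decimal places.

At (3, 5/2): F = (-102.000, -24.500).
Jacobian J = [[-10·s·t, -5·s^2 + 5], [-2·s·t - 1, -s^2]].
At the point, J = [[-75.000, -40.000], [-16.000, -9.000]] (det J = 35.000).
Solving J·Δ = −F gives Δ = (1.771, -5.871).

(1.771, -5.871)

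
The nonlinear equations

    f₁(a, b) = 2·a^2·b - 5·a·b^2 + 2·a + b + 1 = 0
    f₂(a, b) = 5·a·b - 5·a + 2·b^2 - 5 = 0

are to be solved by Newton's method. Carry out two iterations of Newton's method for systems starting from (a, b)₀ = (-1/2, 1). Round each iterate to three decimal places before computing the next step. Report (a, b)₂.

(0.699, 2.246)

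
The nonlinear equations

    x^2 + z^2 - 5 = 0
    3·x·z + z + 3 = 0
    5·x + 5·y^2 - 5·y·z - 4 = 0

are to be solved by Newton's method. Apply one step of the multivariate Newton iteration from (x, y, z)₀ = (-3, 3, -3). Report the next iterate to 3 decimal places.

(6.667, -2.152, -10.500)

At (-3, 3, -3): F = (13.000, 27.000, 71.000).
Jacobian J = [[2·x, 0, 2·z], [3·z, 0, 3·x + 1], [5, 10·y - 5·z, -5·y]].
At the point, J = [[-6.000, 0.000, -6.000], [-9.000, 0.000, -8.000], [5.000, 45.000, -15.000]] (det J = 270.000).
Solving J·Δ = −F gives Δ = (9.667, -5.152, -7.500).
Then the next iterate is (x, y, z)₁ = (6.667, -2.152, -10.500).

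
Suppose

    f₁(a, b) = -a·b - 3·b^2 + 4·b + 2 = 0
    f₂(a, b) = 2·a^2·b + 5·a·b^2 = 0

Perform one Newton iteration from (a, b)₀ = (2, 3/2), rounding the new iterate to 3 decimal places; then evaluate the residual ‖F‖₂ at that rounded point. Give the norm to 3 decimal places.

4.828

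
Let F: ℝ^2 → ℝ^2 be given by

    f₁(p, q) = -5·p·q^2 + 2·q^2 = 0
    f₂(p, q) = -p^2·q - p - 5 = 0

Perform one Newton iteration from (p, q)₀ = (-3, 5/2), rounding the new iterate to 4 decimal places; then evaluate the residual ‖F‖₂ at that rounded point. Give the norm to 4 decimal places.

At (-3, 5/2): F = (106.2500, -24.5000).
Jacobian J = [[-5·q^2, -10·p·q + 4·q], [-2·p·q - 1, -p^2]].
At the point, J = [[-31.2500, 85.0000], [14.0000, -9.0000]] (det J = -908.7500).
Solving J·Δ = −F gives Δ = (1.2393, -0.7944).
Then the next iterate is (p, q)₁ = (-1.7607, 1.7056).
Re-evaluating at (-1.7607, 1.7056): F = (31.428152, -8.526770), so ‖F‖₂ = 32.5643.

32.5643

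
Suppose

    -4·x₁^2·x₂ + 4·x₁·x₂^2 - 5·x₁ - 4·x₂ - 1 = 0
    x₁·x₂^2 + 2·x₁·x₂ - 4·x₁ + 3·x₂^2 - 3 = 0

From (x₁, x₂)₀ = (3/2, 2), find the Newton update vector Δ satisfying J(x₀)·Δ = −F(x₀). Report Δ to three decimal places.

(-1.216, -0.483)

At (3/2, 2): F = (-10.500, 15.000).
Jacobian J = [[-8·x₁·x₂ + 4·x₂^2 - 5, -4·x₁^2 + 8·x₁·x₂ - 4], [x₂^2 + 2·x₂ - 4, 2·x₁·x₂ + 2·x₁ + 6·x₂]].
At the point, J = [[-13.000, 11.000], [4.000, 21.000]] (det J = -317.000).
Solving J·Δ = −F gives Δ = (-1.216, -0.483).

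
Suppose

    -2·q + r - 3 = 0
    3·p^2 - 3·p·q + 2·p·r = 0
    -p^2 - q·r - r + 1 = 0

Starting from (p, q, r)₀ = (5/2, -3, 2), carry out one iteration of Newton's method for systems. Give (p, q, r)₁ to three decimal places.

(1.323, -0.318, 2.365)

At (5/2, -3, 2): F = (5.000, 51.250, -1.250).
Jacobian J = [[0, -2, 1], [6·p - 3·q + 2·r, -3·p, 2·p], [-2·p, -r, -q - 1]].
At the point, J = [[0.000, -2.000, 1.000], [28.000, -7.500, 5.000], [-5.000, -2.000, 2.000]] (det J = 68.500).
Solving J·Δ = −F gives Δ = (-1.177, 2.682, 0.365).
Then the next iterate is (p, q, r)₁ = (1.323, -0.318, 2.365).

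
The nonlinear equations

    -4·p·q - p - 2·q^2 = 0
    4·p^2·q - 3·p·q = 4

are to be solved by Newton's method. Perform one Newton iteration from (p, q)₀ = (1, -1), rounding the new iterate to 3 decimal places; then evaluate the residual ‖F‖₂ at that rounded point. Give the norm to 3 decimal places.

At (1, -1): F = (1.000, -5.000).
Jacobian J = [[-4·q - 1, -4·p - 4·q], [8·p·q - 3·q, 4·p^2 - 3·p]].
At the point, J = [[3.000, 0.000], [-5.000, 1.000]] (det J = 3.000).
Solving J·Δ = −F gives Δ = (-0.333, 3.333).
Then the next iterate is (p, q)₁ = (0.667, 2.333).
Re-evaluating at (0.667, 2.333): F = (-17.77722, -4.51663), so ‖F‖₂ = 18.342.

18.342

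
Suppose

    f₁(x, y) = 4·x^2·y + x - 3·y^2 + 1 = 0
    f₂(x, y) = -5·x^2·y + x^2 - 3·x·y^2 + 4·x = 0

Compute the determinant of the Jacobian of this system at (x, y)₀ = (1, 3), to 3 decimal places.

J = [[8·x·y + 1, 4·x^2 - 6·y], [-10·x·y + 2·x - 3·y^2 + 4, -5·x^2 - 6·x·y]].
At the point, J = [[25.000, -14.000], [-51.000, -23.000]].
det J = -1289.000.

-1289.000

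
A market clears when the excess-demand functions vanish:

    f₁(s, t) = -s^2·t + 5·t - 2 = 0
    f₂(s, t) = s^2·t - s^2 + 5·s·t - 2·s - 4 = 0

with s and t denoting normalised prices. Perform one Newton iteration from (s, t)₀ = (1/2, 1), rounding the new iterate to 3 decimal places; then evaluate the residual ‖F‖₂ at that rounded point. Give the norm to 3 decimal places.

2.801

At (1/2, 1): F = (2.750, -2.500).
Jacobian J = [[-2·s·t, -s^2 + 5], [2·s·t - 2·s + 5·t - 2, s^2 + 5·s]].
At the point, J = [[-1.000, 4.750], [3.000, 2.750]] (det J = -17.000).
Solving J·Δ = −F gives Δ = (1.143, -0.338).
Then the next iterate is (s, t)₁ = (1.643, 0.662).
Re-evaluating at (1.643, 0.662): F = (-0.47704, -2.76008), so ‖F‖₂ = 2.801.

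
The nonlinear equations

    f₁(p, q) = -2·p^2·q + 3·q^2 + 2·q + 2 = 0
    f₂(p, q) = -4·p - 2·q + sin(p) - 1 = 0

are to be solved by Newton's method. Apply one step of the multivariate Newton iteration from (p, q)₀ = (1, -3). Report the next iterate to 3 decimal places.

At (1, -3): F = (29.000, 1.84147).
Jacobian J = [[-4·p·q, -2·p^2 + 6·q + 2], [cos(p) - 4, -2]].
At the point, J = [[12.000, -18.000], [-3.45970, -2.000]] (det J = -86.27456).
Solving J·Δ = −F gives Δ = (-0.288, 1.419).
Then the next iterate is (p, q)₁ = (0.712, -1.581).

(0.712, -1.581)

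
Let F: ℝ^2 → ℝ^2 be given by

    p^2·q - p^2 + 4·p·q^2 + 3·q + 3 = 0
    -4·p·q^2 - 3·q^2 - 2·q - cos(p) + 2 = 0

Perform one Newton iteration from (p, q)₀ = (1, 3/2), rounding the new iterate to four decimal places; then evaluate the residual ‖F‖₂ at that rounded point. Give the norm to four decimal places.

At (1, 3/2): F = (17.0000, -17.290302).
Jacobian J = [[2·p·q - 2·p + 4·q^2, p^2 + 8·p·q + 3], [-4·q^2 + sin(p), -8·p·q - 6·q - 2]].
At the point, J = [[10.0000, 16.0000], [-8.158529, -23.0000]] (det J = -99.463536).
Solving J·Δ = −F gives Δ = (-1.1497, -0.3439).
Then the next iterate is (p, q)₁ = (-0.1497, 1.1561).
Re-evaluating at (-0.1497, 1.1561): F = (5.671462, -4.510381), so ‖F‖₂ = 7.2463.

7.2463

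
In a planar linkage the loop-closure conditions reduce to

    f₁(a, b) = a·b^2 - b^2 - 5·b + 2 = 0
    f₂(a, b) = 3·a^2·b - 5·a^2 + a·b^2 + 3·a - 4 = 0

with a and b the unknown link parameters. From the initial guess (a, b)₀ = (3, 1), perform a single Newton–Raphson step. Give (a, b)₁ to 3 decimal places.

(4.720, 1.720)

At (3, 1): F = (-1.000, -10.000).
Jacobian J = [[b^2, 2·a·b - 2·b - 5], [6·a·b - 10·a + b^2 + 3, 3·a^2 + 2·a·b]].
At the point, J = [[1.000, -1.000], [-8.000, 33.000]] (det J = 25.000).
Solving J·Δ = −F gives Δ = (1.720, 0.720).
Then the next iterate is (a, b)₁ = (4.720, 1.720).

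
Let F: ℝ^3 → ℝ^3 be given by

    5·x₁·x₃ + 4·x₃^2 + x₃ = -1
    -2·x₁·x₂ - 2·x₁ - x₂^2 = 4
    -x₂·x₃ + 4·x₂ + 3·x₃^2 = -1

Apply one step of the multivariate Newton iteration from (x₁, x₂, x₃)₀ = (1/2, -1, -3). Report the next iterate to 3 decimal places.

At (1/2, -1, -3): F = (26.500, -5.000, 21.000).
Jacobian J = [[5·x₃, 0, 5·x₁ + 8·x₃ + 1], [-2·x₂ - 2, -2·x₁ - 2·x₂, 0], [0, -x₃ + 4, -x₂ + 6·x₃]].
At the point, J = [[-15.000, 0.000, -20.500], [0.000, 1.000, 0.000], [0.000, 7.000, -17.000]] (det J = 255.000).
Solving J·Δ = −F gives Δ = (-2.735, 5.000, 3.294).
Then the next iterate is (x₁, x₂, x₃)₁ = (-2.235, 4.000, 0.294).

(-2.235, 4.000, 0.294)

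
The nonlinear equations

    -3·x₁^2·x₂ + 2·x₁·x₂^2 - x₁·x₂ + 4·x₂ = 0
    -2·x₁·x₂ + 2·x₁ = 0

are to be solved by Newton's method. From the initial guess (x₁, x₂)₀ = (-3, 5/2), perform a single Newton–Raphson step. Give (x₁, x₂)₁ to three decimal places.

(-2.583, 1.208)

At (-3, 5/2): F = (-87.500, 9.000).
Jacobian J = [[-6·x₁·x₂ + 2·x₂^2 - x₂, -3·x₁^2 + 4·x₁·x₂ - x₁ + 4], [-2·x₂ + 2, -2·x₁]].
At the point, J = [[55.000, -50.000], [-3.000, 6.000]] (det J = 180.000).
Solving J·Δ = −F gives Δ = (0.417, -1.292).
Then the next iterate is (x₁, x₂)₁ = (-2.583, 1.208).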